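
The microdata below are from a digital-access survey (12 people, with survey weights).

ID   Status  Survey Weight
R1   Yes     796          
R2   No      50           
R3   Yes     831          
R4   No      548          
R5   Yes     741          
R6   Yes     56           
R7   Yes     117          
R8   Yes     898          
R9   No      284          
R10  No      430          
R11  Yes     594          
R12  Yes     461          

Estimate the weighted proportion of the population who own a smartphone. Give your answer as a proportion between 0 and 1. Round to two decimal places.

Sum of weights for 'Yes' = 796 + 831 + 741 + 56 + 117 + 898 + 594 + 461 = 4494
Total weight = 796 + 50 + 831 + 548 + 741 + 56 + 117 + 898 + 284 + 430 + 594 + 461 = 5806
Weighted proportion = 4494 / 5806 = 0.77402687

0.77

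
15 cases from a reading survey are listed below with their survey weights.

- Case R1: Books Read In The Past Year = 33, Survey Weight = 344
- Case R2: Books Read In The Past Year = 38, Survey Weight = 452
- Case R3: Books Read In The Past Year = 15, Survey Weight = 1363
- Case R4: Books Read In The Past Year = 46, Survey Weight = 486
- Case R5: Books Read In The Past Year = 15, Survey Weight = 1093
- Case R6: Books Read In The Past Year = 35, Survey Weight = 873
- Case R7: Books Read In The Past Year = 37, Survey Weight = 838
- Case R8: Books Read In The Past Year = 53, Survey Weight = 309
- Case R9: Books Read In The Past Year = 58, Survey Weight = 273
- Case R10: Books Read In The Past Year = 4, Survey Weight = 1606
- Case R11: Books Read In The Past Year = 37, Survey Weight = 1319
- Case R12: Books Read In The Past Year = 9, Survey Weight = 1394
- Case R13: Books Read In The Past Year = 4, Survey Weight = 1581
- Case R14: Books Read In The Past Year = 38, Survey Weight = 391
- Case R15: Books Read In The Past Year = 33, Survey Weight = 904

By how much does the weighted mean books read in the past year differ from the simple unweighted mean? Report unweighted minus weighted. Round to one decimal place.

Unweighted sum = 455
Unweighted mean = 455 / 15 = 30.333333
Weighted sum = 300283
Sum of weights = 13226
Weighted mean = 300283 / 13226 = 22.703992
Difference (unweighted minus weighted) = 7.6293412

7.6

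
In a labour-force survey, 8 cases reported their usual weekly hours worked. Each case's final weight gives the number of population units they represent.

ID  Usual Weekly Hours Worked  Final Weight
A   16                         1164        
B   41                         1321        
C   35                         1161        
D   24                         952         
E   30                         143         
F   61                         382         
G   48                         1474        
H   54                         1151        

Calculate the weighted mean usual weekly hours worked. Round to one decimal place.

Weighted sum = 16×1164 + 41×1321 + 35×1161 + 24×952 + 30×143 + 61×382 + 48×1474 + 54×1151
  = 296766
Sum of weights = 1164 + 1321 + 1161 + 952 + 143 + 382 + 1474 + 1151 = 7748
Weighted mean = 296766 / 7748 = 38.302272

38.3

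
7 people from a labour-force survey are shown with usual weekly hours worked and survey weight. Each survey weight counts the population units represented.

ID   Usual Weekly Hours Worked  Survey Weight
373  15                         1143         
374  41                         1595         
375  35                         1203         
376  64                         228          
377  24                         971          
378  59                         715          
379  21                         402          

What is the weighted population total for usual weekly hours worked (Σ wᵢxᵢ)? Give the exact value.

213168

Weighted total = 15×1143 + 41×1595 + 35×1203 + 64×228 + 24×971 + 59×715 + 21×402
  = 17145 + 65395 + 42105 + 14592 + 23304 + 42185 + 8442 = 213168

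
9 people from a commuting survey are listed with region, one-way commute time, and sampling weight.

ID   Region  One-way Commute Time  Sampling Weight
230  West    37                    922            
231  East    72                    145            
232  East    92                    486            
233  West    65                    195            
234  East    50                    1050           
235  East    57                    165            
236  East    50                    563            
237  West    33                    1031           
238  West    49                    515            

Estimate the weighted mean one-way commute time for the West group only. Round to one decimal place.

39.8

West rows: 230, 233, 237, 238
Weighted sum = 37×922 + 65×195 + 33×1031 + 49×515
  = 34114 + 12675 + 34023 + 25235 = 106047
Sum of weights = 922 + 195 + 1031 + 515 = 2663
Weighted mean = 106047 / 2663 = 39.822381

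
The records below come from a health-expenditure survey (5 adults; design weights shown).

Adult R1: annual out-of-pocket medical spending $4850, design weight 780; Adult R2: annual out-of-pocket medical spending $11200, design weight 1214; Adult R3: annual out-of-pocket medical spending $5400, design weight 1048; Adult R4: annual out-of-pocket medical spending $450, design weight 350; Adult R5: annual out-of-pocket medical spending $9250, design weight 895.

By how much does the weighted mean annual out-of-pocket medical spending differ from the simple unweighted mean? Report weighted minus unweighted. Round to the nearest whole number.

1112

Unweighted sum = 4850 + 11200 + 5400 + 450 + 9250 = 31150
Unweighted mean = 31150 / 5 = 6230
Weighted sum = 4850×780 + 11200×1214 + 5400×1048 + 450×350 + 9250×895
  = 3783000 + 13596800 + 5659200 + 157500 + 8278750 = 31475250
Sum of weights = 780 + 1214 + 1048 + 350 + 895 = 4287
Weighted mean = 31475250 / 4287 = 7342.0224
Difference (weighted minus unweighted) = 1112.0224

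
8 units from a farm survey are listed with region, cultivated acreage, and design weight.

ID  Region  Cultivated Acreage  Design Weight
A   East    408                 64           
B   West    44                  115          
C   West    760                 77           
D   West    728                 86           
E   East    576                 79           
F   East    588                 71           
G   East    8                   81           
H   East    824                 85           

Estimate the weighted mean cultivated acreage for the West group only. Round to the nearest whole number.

West rows: B, C, D
Weighted sum = 44×115 + 760×77 + 728×86
  = 126188
Sum of weights = 115 + 77 + 86 = 278
Weighted mean = 126188 / 278 = 453.91367

454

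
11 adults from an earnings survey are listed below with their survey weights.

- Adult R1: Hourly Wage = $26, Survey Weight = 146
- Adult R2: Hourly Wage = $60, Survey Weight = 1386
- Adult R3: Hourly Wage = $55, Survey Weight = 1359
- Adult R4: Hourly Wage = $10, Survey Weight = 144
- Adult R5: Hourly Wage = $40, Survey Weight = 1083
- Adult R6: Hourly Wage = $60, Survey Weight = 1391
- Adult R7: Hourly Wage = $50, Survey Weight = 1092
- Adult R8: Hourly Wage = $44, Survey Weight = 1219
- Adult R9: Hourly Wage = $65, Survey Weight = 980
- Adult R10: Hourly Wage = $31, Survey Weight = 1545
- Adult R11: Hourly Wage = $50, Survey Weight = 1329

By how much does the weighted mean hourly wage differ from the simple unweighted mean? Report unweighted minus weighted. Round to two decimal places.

Unweighted sum = 26 + 60 + 55 + 10 + 40 + 60 + 50 + 44 + 65 + 31 + 50 = 491
Unweighted mean = 491 / 11 = 44.636364
Weighted sum = 26×146 + 60×1386 + 55×1359 + 10×144 + 40×1083 + 60×1391 + 50×1092 + 44×1219 + 65×980 + 31×1545 + 50×1329
  = 3796 + 83160 + 74745 + 1440 + 43320 + 83460 + 54600 + 53636 + 63700 + 47895 + 66450 = 576202
Sum of weights = 11674
Weighted mean = 576202 / 11674 = 49.357718
Difference (unweighted minus weighted) = -4.7213544

-4.72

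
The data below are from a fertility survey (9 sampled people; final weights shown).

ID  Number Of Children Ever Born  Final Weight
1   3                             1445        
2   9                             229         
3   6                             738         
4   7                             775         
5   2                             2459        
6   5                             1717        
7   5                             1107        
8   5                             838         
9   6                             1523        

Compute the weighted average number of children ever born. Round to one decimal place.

4.5

Weighted sum = 3×1445 + 9×229 + 6×738 + 7×775 + 2×2459 + 5×1717 + 5×1107 + 5×838 + 6×1523
  = 4335 + 2061 + 4428 + 5425 + 4918 + 8585 + 5535 + 4190 + 9138 = 48615
Sum of weights = 1445 + 229 + 738 + 775 + 2459 + 1717 + 1107 + 838 + 1523 = 10831
Weighted mean = 48615 / 10831 = 4.4885052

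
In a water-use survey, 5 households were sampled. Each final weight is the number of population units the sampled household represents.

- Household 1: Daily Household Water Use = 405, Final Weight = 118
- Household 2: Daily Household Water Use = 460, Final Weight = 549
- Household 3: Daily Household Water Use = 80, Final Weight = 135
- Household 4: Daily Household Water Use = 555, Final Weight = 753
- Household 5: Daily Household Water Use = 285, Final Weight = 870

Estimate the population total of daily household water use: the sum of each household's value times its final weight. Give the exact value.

976995

Weighted total = 405×118 + 460×549 + 80×135 + 555×753 + 285×870
  = 976995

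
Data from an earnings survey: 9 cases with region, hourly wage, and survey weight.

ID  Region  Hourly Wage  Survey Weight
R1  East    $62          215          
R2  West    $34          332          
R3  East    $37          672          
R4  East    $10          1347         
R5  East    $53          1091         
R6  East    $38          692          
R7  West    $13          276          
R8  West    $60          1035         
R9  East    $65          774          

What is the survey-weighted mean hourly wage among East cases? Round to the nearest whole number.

East rows: R1, R3, R4, R5, R6, R9
Weighted sum = 62×215 + 37×672 + 10×1347 + 53×1091 + 38×692 + 65×774
  = 186093
Sum of weights = 215 + 672 + 1347 + 1091 + 692 + 774 = 4791
Weighted mean = 186093 / 4791 = 38.842204

39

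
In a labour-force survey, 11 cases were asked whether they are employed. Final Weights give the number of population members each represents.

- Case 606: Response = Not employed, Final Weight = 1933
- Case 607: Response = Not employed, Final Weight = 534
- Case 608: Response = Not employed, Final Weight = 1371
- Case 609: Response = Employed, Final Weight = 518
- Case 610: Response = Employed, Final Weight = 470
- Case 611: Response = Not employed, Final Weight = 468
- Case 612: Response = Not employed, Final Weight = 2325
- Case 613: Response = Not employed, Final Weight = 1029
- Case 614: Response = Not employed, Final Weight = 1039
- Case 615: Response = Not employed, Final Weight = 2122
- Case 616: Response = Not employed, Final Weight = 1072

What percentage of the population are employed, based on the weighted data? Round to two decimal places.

Sum of weights for 'Employed' = 518 + 470 = 988
Total weight = 1933 + 534 + 1371 + 518 + 470 + 468 + 2325 + 1029 + 1039 + 2122 + 1072 = 12881
Weighted proportion = 988 / 12881 = 0.076702119 → 7.6702119%

7.67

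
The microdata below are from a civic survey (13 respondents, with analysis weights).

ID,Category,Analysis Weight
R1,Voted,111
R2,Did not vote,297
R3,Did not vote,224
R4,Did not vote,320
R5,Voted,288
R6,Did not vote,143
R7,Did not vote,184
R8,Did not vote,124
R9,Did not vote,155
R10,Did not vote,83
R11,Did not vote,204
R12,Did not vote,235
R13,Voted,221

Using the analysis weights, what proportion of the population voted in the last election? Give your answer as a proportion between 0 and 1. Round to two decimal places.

0.24

Sum of weights for 'Voted' = 111 + 288 + 221 = 620
Total weight = 2589
Weighted proportion = 620 / 2589 = 0.2394747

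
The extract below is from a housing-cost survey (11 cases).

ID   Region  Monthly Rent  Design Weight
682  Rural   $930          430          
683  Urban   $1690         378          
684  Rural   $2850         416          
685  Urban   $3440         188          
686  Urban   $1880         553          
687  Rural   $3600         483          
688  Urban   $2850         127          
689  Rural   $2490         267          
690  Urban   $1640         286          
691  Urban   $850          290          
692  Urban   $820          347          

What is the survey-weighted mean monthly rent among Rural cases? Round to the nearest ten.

Rural rows: 682, 684, 687, 689
Weighted sum = 930×430 + 2850×416 + 3600×483 + 2490×267
  = 399900 + 1185600 + 1738800 + 664830 = 3989130
Sum of weights = 430 + 416 + 483 + 267 = 1596
Weighted mean = 3989130 / 1596 = 2499.4549

2500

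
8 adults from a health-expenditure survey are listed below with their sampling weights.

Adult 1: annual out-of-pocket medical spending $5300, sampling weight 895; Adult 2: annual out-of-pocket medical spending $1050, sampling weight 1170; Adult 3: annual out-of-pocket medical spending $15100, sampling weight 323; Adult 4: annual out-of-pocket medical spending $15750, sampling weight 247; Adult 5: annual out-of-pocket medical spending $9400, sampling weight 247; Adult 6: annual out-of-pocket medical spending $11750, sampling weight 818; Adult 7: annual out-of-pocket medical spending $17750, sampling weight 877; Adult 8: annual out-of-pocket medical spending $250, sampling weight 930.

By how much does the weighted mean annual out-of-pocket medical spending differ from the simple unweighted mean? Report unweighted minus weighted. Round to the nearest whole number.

Unweighted sum = 5300 + 1050 + 15100 + 15750 + 9400 + 11750 + 17750 + 250 = 76350
Unweighted mean = 76350 / 8 = 9543.75
Weighted sum = 5300×895 + 1050×1170 + 15100×323 + 15750×247 + 9400×247 + 11750×818 + 17750×877 + 250×930
  = 42472100
Sum of weights = 895 + 1170 + 323 + 247 + 247 + 818 + 877 + 930 = 5507
Weighted mean = 42472100 / 5507 = 7712.3842
Difference (unweighted minus weighted) = 1831.3658

1831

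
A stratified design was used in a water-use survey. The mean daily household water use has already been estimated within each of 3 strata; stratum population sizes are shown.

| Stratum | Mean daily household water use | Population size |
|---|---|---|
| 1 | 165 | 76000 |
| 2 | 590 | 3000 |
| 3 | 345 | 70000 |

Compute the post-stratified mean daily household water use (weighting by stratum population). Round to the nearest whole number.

258

Σ Nₕ·x̄ₕ = 165×76000 + 590×3000 + 345×70000
  = 12540000 + 1770000 + 24150000 = 38460000
Σ Nₕ = 149000
Overall mean = 38460000 / 149000 = 258.12081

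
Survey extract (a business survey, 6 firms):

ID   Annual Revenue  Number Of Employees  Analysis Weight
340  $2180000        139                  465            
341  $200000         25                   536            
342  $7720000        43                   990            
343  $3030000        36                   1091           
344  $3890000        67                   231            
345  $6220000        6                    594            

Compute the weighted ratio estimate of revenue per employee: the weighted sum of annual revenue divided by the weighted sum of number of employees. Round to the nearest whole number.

93128

Σ wᵢ·y = 2180000×465 + 200000×536 + 7720000×990 + 3030000×1091 + 3890000×231 + 6220000×594
  = 16662700000
Σ wᵢ·x = 139×465 + 25×536 + 43×990 + 36×1091 + 67×231 + 6×594
  = 178922
Ratio = 16662700000 / 178922 = 93128.291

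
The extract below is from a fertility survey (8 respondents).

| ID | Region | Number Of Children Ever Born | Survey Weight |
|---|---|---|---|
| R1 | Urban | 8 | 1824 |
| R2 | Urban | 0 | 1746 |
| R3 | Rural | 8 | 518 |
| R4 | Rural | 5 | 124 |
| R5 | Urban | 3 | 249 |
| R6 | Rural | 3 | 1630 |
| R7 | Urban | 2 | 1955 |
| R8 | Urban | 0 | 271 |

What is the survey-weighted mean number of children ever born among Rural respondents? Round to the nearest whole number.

4

Rural rows: R3, R4, R6
Weighted sum = 8×518 + 5×124 + 3×1630
  = 4144 + 620 + 4890 = 9654
Sum of weights = 518 + 124 + 1630 = 2272
Weighted mean = 9654 / 2272 = 4.2491197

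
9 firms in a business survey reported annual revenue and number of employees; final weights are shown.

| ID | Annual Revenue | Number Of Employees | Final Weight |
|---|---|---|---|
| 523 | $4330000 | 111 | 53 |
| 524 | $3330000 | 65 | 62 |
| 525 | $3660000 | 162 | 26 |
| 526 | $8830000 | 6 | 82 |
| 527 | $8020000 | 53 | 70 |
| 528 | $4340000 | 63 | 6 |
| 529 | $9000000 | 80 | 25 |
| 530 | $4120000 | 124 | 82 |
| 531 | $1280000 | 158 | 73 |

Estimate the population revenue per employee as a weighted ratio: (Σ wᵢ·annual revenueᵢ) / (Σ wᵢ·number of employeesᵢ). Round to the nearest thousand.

Σ wᵢ·y = 4330000×53 + 3330000×62 + 3660000×26 + 8830000×82 + 8020000×70 + 4340000×6 + 9000000×25 + 4120000×82 + 1280000×73
  = 229490000 + 206460000 + 95160000 + 724060000 + 561400000 + 26040000 + 225000000 + 337840000 + 93440000 = 2498890000
Σ wᵢ·x = 111×53 + 65×62 + 162×26 + 6×82 + 53×70 + 63×6 + 80×25 + 124×82 + 158×73
  = 5883 + 4030 + 4212 + 492 + 3710 + 378 + 2000 + 10168 + 11534 = 42407
Ratio = 2498890000 / 42407 = 58926.356

59000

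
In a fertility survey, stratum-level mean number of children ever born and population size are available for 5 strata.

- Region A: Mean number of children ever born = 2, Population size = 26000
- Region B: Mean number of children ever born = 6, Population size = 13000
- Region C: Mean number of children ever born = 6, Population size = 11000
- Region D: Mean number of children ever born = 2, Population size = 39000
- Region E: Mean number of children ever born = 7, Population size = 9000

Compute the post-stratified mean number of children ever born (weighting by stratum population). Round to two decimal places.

Σ Nₕ·x̄ₕ = 2×26000 + 6×13000 + 6×11000 + 2×39000 + 7×9000
  = 337000
Σ Nₕ = 26000 + 13000 + 11000 + 39000 + 9000 = 98000
Overall mean = 337000 / 98000 = 3.4387755

3.44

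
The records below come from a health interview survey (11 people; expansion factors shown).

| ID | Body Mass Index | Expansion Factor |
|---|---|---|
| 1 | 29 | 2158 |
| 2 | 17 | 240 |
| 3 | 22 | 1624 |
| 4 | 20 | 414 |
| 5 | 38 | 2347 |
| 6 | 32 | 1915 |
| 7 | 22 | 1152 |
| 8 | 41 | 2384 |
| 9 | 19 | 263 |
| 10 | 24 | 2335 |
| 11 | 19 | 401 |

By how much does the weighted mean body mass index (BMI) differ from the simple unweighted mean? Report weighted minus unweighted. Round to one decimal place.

Unweighted sum = 29 + 17 + 22 + 20 + 38 + 32 + 22 + 41 + 19 + 24 + 19 = 283
Unweighted mean = 283 / 11 = 25.727273
Weighted sum = 29×2158 + 17×240 + 22×1624 + 20×414 + 38×2347 + 32×1915 + 22×1152 + 41×2384 + 19×263 + 24×2335 + 19×401
  = 62582 + 4080 + 35728 + 8280 + 89186 + 61280 + 25344 + 97744 + 4997 + 56040 + 7619 = 452880
Sum of weights = 15233
Weighted mean = 452880 / 15233 = 29.730191
Difference (weighted minus unweighted) = 4.0029183

4.0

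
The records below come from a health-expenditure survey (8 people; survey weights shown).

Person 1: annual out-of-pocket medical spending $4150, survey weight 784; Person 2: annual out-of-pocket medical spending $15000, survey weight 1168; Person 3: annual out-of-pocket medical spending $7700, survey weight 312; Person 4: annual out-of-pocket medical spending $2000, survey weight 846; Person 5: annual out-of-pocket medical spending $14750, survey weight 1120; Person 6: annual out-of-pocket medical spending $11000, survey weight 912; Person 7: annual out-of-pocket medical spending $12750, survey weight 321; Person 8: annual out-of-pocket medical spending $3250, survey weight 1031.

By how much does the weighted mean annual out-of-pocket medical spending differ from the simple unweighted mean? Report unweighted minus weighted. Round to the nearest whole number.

Unweighted sum = 4150 + 15000 + 7700 + 2000 + 14750 + 11000 + 12750 + 3250 = 70600
Unweighted mean = 70600 / 8 = 8825
Weighted sum = 4150×784 + 15000×1168 + 7700×312 + 2000×846 + 14750×1120 + 11000×912 + 12750×321 + 3250×1031
  = 3253600 + 17520000 + 2402400 + 1692000 + 16520000 + 10032000 + 4092750 + 3350750 = 58863500
Sum of weights = 784 + 1168 + 312 + 846 + 1120 + 912 + 321 + 1031 = 6494
Weighted mean = 58863500 / 6494 = 9064.2901
Difference (unweighted minus weighted) = -239.29011

-239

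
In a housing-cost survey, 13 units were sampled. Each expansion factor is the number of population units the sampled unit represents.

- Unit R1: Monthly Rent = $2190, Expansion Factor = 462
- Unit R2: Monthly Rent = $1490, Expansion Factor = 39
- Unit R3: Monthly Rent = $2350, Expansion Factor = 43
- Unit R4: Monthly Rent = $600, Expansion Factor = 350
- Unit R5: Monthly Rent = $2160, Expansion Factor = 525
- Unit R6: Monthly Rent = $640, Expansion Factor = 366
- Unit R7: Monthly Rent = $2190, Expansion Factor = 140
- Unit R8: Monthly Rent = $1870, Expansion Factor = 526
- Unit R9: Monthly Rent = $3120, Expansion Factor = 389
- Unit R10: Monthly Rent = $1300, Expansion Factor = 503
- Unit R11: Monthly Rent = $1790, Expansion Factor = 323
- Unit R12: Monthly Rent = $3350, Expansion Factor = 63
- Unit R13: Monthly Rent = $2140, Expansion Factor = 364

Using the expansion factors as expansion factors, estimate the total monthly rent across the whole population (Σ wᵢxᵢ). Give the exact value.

7475160

Weighted total = 7475160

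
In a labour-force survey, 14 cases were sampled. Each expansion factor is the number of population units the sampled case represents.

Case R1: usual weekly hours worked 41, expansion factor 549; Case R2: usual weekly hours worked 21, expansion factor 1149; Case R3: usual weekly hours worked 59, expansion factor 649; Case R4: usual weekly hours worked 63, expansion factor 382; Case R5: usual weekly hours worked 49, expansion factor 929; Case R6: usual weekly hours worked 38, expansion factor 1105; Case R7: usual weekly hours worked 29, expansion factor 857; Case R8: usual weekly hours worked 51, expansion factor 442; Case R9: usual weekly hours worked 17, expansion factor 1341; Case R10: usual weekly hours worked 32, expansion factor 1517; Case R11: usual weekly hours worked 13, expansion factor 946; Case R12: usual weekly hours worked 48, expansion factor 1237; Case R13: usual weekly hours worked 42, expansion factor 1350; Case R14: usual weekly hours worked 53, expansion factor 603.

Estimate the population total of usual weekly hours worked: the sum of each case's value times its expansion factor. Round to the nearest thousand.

476000

Weighted total = 475575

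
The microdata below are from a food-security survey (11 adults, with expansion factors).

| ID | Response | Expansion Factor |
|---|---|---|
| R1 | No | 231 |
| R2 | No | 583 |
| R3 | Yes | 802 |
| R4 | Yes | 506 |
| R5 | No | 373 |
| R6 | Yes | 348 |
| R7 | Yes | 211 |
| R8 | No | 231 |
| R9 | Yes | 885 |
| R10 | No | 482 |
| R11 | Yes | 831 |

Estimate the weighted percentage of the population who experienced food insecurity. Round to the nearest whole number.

65

Sum of weights for 'Yes' = 802 + 506 + 348 + 211 + 885 + 831 = 3583
Total weight = 231 + 583 + 802 + 506 + 373 + 348 + 211 + 231 + 885 + 482 + 831 = 5483
Weighted proportion = 3583 / 5483 = 0.65347438 → 65.347438%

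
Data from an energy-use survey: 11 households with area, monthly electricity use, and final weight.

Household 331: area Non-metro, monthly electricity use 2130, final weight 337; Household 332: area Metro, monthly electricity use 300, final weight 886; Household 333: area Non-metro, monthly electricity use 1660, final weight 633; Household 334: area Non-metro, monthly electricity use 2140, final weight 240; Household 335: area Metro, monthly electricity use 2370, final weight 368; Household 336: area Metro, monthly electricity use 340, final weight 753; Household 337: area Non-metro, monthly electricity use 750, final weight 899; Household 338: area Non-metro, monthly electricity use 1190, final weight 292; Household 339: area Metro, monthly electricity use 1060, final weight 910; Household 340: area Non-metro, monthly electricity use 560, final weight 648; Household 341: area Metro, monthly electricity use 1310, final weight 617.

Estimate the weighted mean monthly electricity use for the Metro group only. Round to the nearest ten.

Metro rows: 332, 335, 336, 339, 341
Weighted sum = 300×886 + 2370×368 + 340×753 + 1060×910 + 1310×617
  = 265800 + 872160 + 256020 + 964600 + 808270 = 3166850
Sum of weights = 3534
Weighted mean = 3166850 / 3534 = 896.10922

900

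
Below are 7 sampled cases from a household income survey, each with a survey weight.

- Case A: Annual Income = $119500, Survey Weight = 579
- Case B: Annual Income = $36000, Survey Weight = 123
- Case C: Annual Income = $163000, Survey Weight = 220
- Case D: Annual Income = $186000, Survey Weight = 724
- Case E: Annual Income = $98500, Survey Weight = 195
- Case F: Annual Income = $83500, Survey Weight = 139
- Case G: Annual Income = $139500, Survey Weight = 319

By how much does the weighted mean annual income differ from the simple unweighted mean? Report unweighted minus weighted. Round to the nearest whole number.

-20955

Unweighted sum = 119500 + 36000 + 163000 + 186000 + 98500 + 83500 + 139500 = 826000
Unweighted mean = 826000 / 7 = 118000
Weighted sum = 119500×579 + 36000×123 + 163000×220 + 186000×724 + 98500×195 + 83500×139 + 139500×319
  = 69190500 + 4428000 + 35860000 + 134664000 + 19207500 + 11606500 + 44500500 = 319457000
Sum of weights = 579 + 123 + 220 + 724 + 195 + 139 + 319 = 2299
Weighted mean = 319457000 / 2299 = 138954.76
Difference (unweighted minus weighted) = -20954.763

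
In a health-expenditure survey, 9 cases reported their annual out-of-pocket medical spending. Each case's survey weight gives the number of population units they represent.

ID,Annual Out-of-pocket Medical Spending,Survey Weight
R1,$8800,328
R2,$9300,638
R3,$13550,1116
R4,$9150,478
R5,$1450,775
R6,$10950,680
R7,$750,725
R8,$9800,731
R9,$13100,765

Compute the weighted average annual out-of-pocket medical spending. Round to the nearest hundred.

8800

Weighted sum = 8800×328 + 9300×638 + 13550×1116 + 9150×478 + 1450×775 + 10950×680 + 750×725 + 9800×731 + 13100×765
  = 54614100
Sum of weights = 328 + 638 + 1116 + 478 + 775 + 680 + 725 + 731 + 765 = 6236
Weighted mean = 54614100 / 6236 = 8757.8736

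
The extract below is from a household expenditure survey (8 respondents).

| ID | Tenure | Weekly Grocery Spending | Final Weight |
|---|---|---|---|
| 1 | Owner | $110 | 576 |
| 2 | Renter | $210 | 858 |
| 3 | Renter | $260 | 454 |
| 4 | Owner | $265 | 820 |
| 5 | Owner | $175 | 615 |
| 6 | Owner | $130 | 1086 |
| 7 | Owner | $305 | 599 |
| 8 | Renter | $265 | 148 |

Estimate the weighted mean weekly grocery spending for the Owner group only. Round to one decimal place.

Owner rows: 1, 4, 5, 6, 7
Weighted sum = 110×576 + 265×820 + 175×615 + 130×1086 + 305×599
  = 712160
Sum of weights = 576 + 820 + 615 + 1086 + 599 = 3696
Weighted mean = 712160 / 3696 = 192.68398

192.7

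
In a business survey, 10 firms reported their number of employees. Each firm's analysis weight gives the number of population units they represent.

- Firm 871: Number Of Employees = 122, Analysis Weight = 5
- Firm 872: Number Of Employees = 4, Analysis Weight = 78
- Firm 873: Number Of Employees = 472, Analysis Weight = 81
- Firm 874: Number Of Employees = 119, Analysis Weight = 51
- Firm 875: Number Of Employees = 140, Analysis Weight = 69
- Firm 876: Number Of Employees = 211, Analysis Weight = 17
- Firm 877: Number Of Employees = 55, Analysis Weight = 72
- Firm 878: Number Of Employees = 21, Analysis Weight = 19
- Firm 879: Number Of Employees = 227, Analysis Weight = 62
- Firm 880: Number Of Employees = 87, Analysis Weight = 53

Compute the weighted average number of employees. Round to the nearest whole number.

161

Weighted sum = 122×5 + 4×78 + 472×81 + 119×51 + 140×69 + 211×17 + 55×72 + 21×19 + 227×62 + 87×53
  = 610 + 312 + 38232 + 6069 + 9660 + 3587 + 3960 + 399 + 14074 + 4611 = 81514
Sum of weights = 5 + 78 + 81 + 51 + 69 + 17 + 72 + 19 + 62 + 53 = 507
Weighted mean = 81514 / 507 = 160.77712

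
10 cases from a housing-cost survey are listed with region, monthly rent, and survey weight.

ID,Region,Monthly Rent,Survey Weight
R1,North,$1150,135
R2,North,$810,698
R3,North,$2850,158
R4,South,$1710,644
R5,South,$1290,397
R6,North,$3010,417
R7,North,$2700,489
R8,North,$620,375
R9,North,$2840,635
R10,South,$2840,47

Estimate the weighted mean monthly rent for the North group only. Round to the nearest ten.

1990

North rows: R1, R2, R3, R6, R7, R8, R9
Weighted sum = 5782300
Sum of weights = 135 + 698 + 158 + 417 + 489 + 375 + 635 = 2907
Weighted mean = 5782300 / 2907 = 1989.0953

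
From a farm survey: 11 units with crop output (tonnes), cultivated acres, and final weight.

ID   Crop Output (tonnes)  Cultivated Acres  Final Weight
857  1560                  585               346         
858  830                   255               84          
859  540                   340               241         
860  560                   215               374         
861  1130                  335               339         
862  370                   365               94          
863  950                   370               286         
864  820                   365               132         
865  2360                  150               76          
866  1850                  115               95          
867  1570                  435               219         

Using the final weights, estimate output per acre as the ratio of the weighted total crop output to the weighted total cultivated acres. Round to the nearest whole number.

Σ wᵢ·y = 1560×346 + 830×84 + 540×241 + 560×374 + 1130×339 + 370×94 + 950×286 + 820×132 + 2360×76 + 1850×95 + 1570×219
  = 539760 + 69720 + 130140 + 209440 + 383070 + 34780 + 271700 + 108240 + 179360 + 175750 + 343830 = 2445790
Σ wᵢ·x = 585×346 + 255×84 + 340×241 + 215×374 + 335×339 + 365×94 + 370×286 + 365×132 + 150×76 + 115×95 + 435×219
  = 202410 + 21420 + 81940 + 80410 + 113565 + 34310 + 105820 + 48180 + 11400 + 10925 + 95265 = 805645
Ratio = 2445790 / 805645 = 3.035816

3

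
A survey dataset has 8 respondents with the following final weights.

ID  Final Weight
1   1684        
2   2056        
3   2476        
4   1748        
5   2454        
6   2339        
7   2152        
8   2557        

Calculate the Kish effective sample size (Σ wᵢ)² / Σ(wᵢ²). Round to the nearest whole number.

Σ wᵢ = 1684 + 2056 + 2476 + 1748 + 2454 + 2339 + 2152 + 2557 = 17466
Σ wᵢ² = 2835856 + 4227136 + 6130576 + 3055504 + 6022116 + 5470921 + 4631104 + 6538249 = 38911462
n_eff = 17466² / 38911462 = 305061156 / 38911462 = 7.8398791

8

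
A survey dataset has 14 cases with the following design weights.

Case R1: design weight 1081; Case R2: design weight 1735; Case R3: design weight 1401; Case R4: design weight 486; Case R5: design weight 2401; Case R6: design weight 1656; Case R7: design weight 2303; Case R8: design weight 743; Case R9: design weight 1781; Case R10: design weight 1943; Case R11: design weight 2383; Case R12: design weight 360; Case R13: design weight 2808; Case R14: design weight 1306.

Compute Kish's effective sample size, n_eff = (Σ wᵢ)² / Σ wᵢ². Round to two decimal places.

11.63

Σ wᵢ = 22387
Σ wᵢ² = 43086777
n_eff = 22387² / 43086777 = 501177769 / 43086777 = 11.631823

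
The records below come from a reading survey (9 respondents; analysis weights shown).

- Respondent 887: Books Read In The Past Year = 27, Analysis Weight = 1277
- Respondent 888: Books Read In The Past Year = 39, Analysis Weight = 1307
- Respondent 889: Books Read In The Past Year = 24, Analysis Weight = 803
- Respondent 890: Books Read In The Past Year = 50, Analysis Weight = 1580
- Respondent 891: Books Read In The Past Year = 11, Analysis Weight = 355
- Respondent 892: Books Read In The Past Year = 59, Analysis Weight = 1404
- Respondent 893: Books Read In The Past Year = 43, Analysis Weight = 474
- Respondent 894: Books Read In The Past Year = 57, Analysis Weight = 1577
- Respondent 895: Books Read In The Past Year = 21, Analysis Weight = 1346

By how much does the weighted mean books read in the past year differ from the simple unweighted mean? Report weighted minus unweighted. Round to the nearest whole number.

4

Unweighted sum = 27 + 39 + 24 + 50 + 11 + 59 + 43 + 57 + 21 = 331
Unweighted mean = 331 / 9 = 36.777778
Weighted sum = 27×1277 + 39×1307 + 24×803 + 50×1580 + 11×355 + 59×1404 + 43×474 + 57×1577 + 21×1346
  = 34479 + 50973 + 19272 + 79000 + 3905 + 82836 + 20382 + 89889 + 28266 = 409002
Sum of weights = 1277 + 1307 + 803 + 1580 + 355 + 1404 + 474 + 1577 + 1346 = 10123
Weighted mean = 409002 / 10123 = 40.40324
Difference (weighted minus unweighted) = 3.6254624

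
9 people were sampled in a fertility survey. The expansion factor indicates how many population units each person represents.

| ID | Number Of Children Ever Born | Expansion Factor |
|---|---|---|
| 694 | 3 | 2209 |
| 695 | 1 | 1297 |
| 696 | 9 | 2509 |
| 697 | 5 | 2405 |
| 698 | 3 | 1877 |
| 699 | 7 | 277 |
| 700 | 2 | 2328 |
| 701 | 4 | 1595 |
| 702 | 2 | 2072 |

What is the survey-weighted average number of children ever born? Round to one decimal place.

Weighted sum = 65280
Sum of weights = 2209 + 1297 + 2509 + 2405 + 1877 + 277 + 2328 + 1595 + 2072 = 16569
Weighted mean = 65280 / 16569 = 3.9398877

3.9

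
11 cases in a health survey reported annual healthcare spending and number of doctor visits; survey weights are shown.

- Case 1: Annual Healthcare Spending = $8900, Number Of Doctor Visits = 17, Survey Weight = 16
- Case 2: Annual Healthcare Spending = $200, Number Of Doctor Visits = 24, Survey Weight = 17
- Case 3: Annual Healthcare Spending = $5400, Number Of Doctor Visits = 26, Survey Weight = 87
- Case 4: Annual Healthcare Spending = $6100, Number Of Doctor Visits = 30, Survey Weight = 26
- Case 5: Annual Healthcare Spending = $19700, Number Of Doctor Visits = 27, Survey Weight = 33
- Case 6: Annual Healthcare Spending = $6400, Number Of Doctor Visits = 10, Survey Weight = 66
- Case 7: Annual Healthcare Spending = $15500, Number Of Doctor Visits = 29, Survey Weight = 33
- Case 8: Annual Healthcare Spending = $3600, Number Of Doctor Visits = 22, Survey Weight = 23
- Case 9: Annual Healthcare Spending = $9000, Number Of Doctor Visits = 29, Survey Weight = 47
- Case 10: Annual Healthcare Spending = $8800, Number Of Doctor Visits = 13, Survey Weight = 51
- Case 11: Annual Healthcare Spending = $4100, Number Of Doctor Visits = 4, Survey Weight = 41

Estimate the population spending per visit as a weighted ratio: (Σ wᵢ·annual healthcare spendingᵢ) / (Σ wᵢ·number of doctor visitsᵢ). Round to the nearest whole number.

Σ wᵢ·y = 8900×16 + 200×17 + 5400×87 + 6100×26 + 19700×33 + 6400×66 + 15500×33 + 3600×23 + 9000×47 + 8800×51 + 4100×41
  = 142400 + 3400 + 469800 + 158600 + 650100 + 422400 + 511500 + 82800 + 423000 + 448800 + 168100 = 3480900
Σ wᵢ·x = 8926
Ratio = 3480900 / 8926 = 389.97311

390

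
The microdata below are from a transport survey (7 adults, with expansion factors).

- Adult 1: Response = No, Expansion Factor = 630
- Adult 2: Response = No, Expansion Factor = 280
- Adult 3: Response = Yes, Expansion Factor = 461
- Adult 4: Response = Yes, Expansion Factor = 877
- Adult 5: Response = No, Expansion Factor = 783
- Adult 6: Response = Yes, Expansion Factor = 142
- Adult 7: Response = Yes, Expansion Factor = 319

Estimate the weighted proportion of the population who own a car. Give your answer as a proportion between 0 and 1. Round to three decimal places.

0.515

Sum of weights for 'Yes' = 461 + 877 + 142 + 319 = 1799
Total weight = 630 + 280 + 461 + 877 + 783 + 142 + 319 = 3492
Weighted proportion = 1799 / 3492 = 0.51517755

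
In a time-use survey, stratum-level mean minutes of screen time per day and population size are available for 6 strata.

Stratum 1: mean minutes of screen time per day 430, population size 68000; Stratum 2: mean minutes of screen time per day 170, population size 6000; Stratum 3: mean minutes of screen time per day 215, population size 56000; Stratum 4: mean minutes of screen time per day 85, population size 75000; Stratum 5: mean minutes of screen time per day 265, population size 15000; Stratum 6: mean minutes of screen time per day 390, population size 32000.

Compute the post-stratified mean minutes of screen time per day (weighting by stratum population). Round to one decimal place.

Σ Nₕ·x̄ₕ = 65130000
Σ Nₕ = 68000 + 6000 + 56000 + 75000 + 15000 + 32000 = 252000
Overall mean = 65130000 / 252000 = 258.45238

258.5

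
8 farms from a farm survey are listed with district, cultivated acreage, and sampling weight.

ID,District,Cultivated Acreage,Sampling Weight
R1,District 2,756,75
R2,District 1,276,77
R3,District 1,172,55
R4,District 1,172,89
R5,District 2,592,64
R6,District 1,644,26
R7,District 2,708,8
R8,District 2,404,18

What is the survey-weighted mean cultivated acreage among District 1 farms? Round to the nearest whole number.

District 1 rows: R2, R3, R4, R6
Weighted sum = 62764
Sum of weights = 247
Weighted mean = 62764 / 247 = 254.10526

254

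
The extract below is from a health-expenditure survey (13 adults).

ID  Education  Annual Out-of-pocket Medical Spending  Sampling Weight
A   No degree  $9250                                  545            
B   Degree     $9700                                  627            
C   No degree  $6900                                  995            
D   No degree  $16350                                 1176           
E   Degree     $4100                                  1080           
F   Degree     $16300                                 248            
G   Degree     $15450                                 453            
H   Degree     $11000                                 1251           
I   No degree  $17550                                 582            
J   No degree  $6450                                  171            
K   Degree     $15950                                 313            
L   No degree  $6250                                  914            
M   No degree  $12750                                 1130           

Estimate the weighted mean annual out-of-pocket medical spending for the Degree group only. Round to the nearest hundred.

10100

Degree rows: B, E, F, G, H, K
Weighted sum = 9700×627 + 4100×1080 + 16300×248 + 15450×453 + 11000×1251 + 15950×313
  = 40304500
Sum of weights = 627 + 1080 + 248 + 453 + 1251 + 313 = 3972
Weighted mean = 40304500 / 3972 = 10147.155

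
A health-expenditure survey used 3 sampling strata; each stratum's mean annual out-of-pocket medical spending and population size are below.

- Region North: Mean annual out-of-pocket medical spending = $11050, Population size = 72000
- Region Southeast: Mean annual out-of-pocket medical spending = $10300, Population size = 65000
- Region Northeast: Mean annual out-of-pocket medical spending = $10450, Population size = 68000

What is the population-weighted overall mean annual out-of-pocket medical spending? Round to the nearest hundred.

10600

Σ Nₕ·x̄ₕ = 2175700000
Σ Nₕ = 205000
Overall mean = 2175700000 / 205000 = 10613.171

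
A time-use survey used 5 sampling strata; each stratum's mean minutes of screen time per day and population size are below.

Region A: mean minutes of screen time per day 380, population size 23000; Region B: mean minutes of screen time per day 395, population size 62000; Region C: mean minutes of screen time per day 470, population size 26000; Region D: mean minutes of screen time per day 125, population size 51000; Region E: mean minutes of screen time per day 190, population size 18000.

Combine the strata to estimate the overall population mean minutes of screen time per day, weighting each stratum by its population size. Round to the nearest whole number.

Σ Nₕ·x̄ₕ = 380×23000 + 395×62000 + 470×26000 + 125×51000 + 190×18000
  = 55245000
Σ Nₕ = 23000 + 62000 + 26000 + 51000 + 18000 = 180000
Overall mean = 55245000 / 180000 = 306.91667

307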